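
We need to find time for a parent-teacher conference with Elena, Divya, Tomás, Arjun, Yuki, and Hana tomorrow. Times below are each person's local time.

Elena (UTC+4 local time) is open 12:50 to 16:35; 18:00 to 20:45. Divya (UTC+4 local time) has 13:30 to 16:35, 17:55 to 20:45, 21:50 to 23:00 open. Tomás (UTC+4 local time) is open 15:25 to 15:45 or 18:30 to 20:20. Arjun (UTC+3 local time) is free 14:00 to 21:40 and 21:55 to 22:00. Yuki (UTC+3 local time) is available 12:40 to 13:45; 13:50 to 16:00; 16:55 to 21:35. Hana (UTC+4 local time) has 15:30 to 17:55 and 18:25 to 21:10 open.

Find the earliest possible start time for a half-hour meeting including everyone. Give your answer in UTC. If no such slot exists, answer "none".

Elena in UTC: 08:50-12:35, 14:00-16:45 (subtract 4h to convert from UTC+4).
Divya in UTC: 09:30-12:35, 13:55-16:45, 17:50-19:00 (subtract 4h to convert from UTC+4).
Tomás in UTC: 11:25-11:45, 14:30-16:20 (subtract 4h to convert from UTC+4).
Arjun in UTC: 11:00-18:40, 18:55-19:00 (subtract 3h to convert from UTC+3).
Yuki in UTC: 09:40-10:45, 10:50-13:00, 13:55-18:35 (subtract 3h to convert from UTC+3).
Hana in UTC: 11:30-13:55, 14:25-17:10 (subtract 4h to convert from UTC+4).
Elena ∩ Divya: 09:30-12:35, 14:00-16:45.
Elena ∩ Divya ∩ Tomás: 11:25-11:45, 14:30-16:20.
Elena ∩ Divya ∩ Tomás ∩ Arjun: 11:25-11:45, 14:30-16:20.
Elena ∩ Divya ∩ Tomás ∩ Arjun ∩ Yuki: 11:25-11:45, 14:30-16:20.
Elena ∩ Divya ∩ Tomás ∩ Arjun ∩ Yuki ∩ Hana: 11:30-11:45, 14:30-16:20.
The first common window of at least 30 minutes is 14:30-16:20, so the earliest start is 14:30.

14:30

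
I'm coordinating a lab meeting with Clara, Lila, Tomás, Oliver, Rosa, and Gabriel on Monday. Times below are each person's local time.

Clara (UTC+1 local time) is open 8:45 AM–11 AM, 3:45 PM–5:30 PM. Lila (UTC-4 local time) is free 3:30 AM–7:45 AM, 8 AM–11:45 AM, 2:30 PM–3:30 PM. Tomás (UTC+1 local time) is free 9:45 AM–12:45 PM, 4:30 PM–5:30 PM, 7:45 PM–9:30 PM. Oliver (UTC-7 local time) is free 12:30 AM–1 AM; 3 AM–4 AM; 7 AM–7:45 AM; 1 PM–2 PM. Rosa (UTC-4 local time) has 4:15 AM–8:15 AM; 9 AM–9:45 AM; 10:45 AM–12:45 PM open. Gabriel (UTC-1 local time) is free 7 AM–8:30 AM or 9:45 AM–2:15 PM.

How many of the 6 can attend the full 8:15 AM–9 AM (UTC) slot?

4

Clara in UTC: 07:45-10:00, 14:45-16:30 (subtract 1h to convert from UTC+1).
Lila in UTC: 07:30-11:45, 12:00-15:45, 18:30-19:30 (add 4h to convert from UTC-4).
Tomás in UTC: 08:45-11:45, 15:30-16:30, 18:45-20:30 (subtract 1h to convert from UTC+1).
Oliver in UTC: 07:30-08:00, 10:00-11:00, 14:00-14:45, 20:00-21:00 (add 7h to convert from UTC-7).
Rosa in UTC: 08:15-12:15, 13:00-13:45, 14:45-16:45 (add 4h to convert from UTC-4).
Gabriel in UTC: 08:00-09:30, 10:45-15:15 (add 1h to convert from UTC-1).
Clara, Lila, Rosa, and Gabriel can make the full 08:15-09:00 slot — that's 4.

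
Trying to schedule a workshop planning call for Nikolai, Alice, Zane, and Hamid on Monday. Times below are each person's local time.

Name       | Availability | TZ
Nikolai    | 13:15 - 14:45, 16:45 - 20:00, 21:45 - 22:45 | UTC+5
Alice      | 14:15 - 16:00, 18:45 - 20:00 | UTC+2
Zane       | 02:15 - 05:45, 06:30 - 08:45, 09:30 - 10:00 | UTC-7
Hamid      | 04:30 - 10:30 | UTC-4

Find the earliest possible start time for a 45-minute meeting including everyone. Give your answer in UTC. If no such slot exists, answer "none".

none

Nikolai in UTC: 08:15-09:45, 11:45-15:00, 16:45-17:45 (subtract 5h to convert from UTC+5).
Alice in UTC: 12:15-14:00, 16:45-18:00 (subtract 2h to convert from UTC+2).
Zane in UTC: 09:15-12:45, 13:30-15:45, 16:30-17:00 (add 7h to convert from UTC-7).
Hamid in UTC: 08:30-14:30 (add 4h to convert from UTC-4).
Nikolai ∩ Alice: 12:15-14:00, 16:45-17:45.
Nikolai ∩ Alice ∩ Zane: 12:15-12:45, 13:30-14:00, 16:45-17:00.
Nikolai ∩ Alice ∩ Zane ∩ Hamid: 12:15-12:45, 13:30-14:00.
No common window is at least 45 minutes long.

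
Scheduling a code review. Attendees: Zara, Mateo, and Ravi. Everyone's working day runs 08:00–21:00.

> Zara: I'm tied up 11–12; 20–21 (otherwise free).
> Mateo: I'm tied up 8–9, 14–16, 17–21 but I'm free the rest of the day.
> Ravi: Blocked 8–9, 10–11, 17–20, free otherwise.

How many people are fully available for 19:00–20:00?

1

Zara free: 08:00-11:00, 12:00-20:00 (invert busy blocks within the working day).
Mateo free: 09:00-14:00, 16:00-17:00 (invert busy blocks within the working day).
Ravi free: 09:00-10:00, 11:00-17:00, 20:00-21:00 (invert busy blocks within the working day).
Zara can make the full 19:00-20:00 slot — that's 1.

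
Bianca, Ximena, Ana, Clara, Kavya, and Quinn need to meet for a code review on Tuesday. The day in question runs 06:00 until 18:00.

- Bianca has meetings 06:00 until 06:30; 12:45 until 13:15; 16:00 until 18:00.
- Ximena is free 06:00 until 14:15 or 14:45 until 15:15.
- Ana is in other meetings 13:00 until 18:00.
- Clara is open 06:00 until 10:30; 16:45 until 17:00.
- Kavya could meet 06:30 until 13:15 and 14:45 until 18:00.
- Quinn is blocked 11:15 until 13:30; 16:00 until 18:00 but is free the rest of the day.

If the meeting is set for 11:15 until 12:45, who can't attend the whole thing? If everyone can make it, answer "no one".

Bianca free: 06:30-12:45, 13:15-16:00 (invert busy blocks within the working day).
Ximena free: 06:00-14:15, 14:45-15:15.
Ana free: 06:00-13:00 (invert busy blocks within the working day).
Clara free: 06:00-10:30, 16:45-17:00.
Kavya free: 06:30-13:15, 14:45-18:00.
Quinn free: 06:00-11:15, 13:30-16:00 (invert busy blocks within the working day).
Bianca: free for 11:15-12:45. Ximena: free for 11:15-12:45. Ana: free for 11:15-12:45. Clara: not fully free for 11:15-12:45. Kavya: free for 11:15-12:45. Quinn: not fully free for 11:15-12:45.

Clara, Quinn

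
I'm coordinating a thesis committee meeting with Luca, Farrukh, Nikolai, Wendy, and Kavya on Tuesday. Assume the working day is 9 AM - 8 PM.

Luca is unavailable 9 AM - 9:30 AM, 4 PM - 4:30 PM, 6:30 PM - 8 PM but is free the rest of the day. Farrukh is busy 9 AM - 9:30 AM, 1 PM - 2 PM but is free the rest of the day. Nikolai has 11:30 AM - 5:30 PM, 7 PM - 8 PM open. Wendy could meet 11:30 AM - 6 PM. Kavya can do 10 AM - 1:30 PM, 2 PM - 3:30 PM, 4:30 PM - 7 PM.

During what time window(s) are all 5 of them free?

11:30-13:00, 14:00-15:30, 16:30-17:30

Luca free: 09:30-16:00, 16:30-18:30 (invert busy blocks within the working day).
Farrukh free: 09:30-13:00, 14:00-20:00 (invert busy blocks within the working day).
Nikolai free: 11:30-17:30, 19:00-20:00.
Wendy free: 11:30-18:00.
Kavya free: 10:00-13:30, 14:00-15:30, 16:30-19:00.
Luca ∩ Farrukh: 09:30-13:00, 14:00-16:00, 16:30-18:30.
Luca ∩ Farrukh ∩ Nikolai: 11:30-13:00, 14:00-16:00, 16:30-17:30.
Luca ∩ Farrukh ∩ Nikolai ∩ Wendy: 11:30-13:00, 14:00-16:00, 16:30-17:30.
Luca ∩ Farrukh ∩ Nikolai ∩ Wendy ∩ Kavya: 11:30-13:00, 14:00-15:30, 16:30-17:30.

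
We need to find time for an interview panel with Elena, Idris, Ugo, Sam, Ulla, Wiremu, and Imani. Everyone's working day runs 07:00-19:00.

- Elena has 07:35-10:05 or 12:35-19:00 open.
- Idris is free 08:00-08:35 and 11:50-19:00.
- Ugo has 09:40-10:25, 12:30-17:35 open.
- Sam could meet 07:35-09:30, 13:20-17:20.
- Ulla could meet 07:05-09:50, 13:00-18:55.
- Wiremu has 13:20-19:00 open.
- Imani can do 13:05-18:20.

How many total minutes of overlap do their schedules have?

240

Elena ∩ Idris: 08:00-08:35, 12:35-19:00.
Elena ∩ Idris ∩ Ugo: 12:35-17:35.
Elena ∩ Idris ∩ Ugo ∩ Sam: 13:20-17:20.
Elena ∩ Idris ∩ Ugo ∩ Sam ∩ Ulla: 13:20-17:20.
Elena ∩ Idris ∩ Ugo ∩ Sam ∩ Ulla ∩ Wiremu: 13:20-17:20.
Elena ∩ Idris ∩ Ugo ∩ Sam ∩ Ulla ∩ Wiremu ∩ Imani: 13:20-17:20.
So the common availability across everyone is 13:20-17:20.
That's a single block of 240 minutes.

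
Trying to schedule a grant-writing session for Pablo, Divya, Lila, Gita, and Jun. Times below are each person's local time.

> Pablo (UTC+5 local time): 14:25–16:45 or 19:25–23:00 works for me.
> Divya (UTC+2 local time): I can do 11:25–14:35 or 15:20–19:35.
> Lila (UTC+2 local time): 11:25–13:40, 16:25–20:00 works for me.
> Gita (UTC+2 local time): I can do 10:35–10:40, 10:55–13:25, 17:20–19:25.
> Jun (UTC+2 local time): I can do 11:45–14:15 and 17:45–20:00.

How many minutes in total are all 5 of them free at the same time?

Pablo in UTC: 09:25-11:45, 14:25-18:00 (subtract 5h to convert from UTC+5).
Divya in UTC: 09:25-12:35, 13:20-17:35 (subtract 2h to convert from UTC+2).
Lila in UTC: 09:25-11:40, 14:25-18:00 (subtract 2h to convert from UTC+2).
Gita in UTC: 08:35-08:40, 08:55-11:25, 15:20-17:25 (subtract 2h to convert from UTC+2).
Jun in UTC: 09:45-12:15, 15:45-18:00 (subtract 2h to convert from UTC+2).
Pablo ∩ Divya: 09:25-11:45, 14:25-17:35.
Pablo ∩ Divya ∩ Lila: 09:25-11:40, 14:25-17:35.
Pablo ∩ Divya ∩ Lila ∩ Gita: 09:25-11:25, 15:20-17:25.
Pablo ∩ Divya ∩ Lila ∩ Gita ∩ Jun: 09:45-11:25, 15:45-17:25.
Summing the common windows: 100 + 100 = 200 minutes.

200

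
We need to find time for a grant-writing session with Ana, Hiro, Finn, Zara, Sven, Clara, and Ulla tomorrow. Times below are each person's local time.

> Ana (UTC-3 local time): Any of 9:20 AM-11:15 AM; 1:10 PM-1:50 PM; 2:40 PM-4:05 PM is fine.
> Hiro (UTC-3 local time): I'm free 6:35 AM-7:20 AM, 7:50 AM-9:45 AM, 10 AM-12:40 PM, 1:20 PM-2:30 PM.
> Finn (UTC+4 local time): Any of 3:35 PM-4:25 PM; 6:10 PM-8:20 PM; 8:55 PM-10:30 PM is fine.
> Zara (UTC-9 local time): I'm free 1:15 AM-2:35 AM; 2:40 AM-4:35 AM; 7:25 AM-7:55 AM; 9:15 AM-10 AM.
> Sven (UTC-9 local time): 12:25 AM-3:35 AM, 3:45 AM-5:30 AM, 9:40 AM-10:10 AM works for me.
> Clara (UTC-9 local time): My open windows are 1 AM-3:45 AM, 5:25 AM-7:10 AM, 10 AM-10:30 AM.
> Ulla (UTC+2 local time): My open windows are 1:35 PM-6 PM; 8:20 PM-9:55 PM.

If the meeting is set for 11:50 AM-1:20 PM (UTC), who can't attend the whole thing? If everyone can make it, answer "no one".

Ana, Clara, Finn, Hiro, Sven

Ana in UTC: 12:20-14:15, 16:10-16:50, 17:40-19:05 (add 3h to convert from UTC-3).
Hiro in UTC: 09:35-10:20, 10:50-12:45, 13:00-15:40, 16:20-17:30 (add 3h to convert from UTC-3).
Finn in UTC: 11:35-12:25, 14:10-16:20, 16:55-18:30 (subtract 4h to convert from UTC+4).
Zara in UTC: 10:15-11:35, 11:40-13:35, 16:25-16:55, 18:15-19:00 (add 9h to convert from UTC-9).
Sven in UTC: 09:25-12:35, 12:45-14:30, 18:40-19:10 (add 9h to convert from UTC-9).
Clara in UTC: 10:00-12:45, 14:25-16:10, 19:00-19:30 (add 9h to convert from UTC-9).
Ulla in UTC: 11:35-16:00, 18:20-19:55 (subtract 2h to convert from UTC+2).
Ana: not fully free for 11:50-13:20. Hiro: not fully free for 11:50-13:20. Finn: not fully free for 11:50-13:20. Zara: free for 11:50-13:20. Sven: not fully free for 11:50-13:20. Clara: not fully free for 11:50-13:20. Ulla: free for 11:50-13:20.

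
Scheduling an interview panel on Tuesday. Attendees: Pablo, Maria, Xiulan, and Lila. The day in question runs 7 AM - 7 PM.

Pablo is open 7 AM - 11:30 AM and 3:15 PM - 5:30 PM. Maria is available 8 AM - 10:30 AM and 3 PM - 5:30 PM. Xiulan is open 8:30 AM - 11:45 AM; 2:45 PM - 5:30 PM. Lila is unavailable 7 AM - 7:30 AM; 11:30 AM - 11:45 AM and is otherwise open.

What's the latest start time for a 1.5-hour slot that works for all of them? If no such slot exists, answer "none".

16:00

Pablo free: 07:00-11:30, 15:15-17:30.
Maria free: 08:00-10:30, 15:00-17:30.
Xiulan free: 08:30-11:45, 14:45-17:30.
Lila free: 07:30-11:30, 11:45-19:00 (invert busy blocks within the working day).
Pablo ∩ Maria: 08:00-10:30, 15:15-17:30.
Pablo ∩ Maria ∩ Xiulan: 08:30-10:30, 15:15-17:30.
Pablo ∩ Maria ∩ Xiulan ∩ Lila: 08:30-10:30, 15:15-17:30.
The last common window of at least 90 minutes is 15:15-17:30; a 90-minute meeting can start as late as 16:00 and still end by 17:30.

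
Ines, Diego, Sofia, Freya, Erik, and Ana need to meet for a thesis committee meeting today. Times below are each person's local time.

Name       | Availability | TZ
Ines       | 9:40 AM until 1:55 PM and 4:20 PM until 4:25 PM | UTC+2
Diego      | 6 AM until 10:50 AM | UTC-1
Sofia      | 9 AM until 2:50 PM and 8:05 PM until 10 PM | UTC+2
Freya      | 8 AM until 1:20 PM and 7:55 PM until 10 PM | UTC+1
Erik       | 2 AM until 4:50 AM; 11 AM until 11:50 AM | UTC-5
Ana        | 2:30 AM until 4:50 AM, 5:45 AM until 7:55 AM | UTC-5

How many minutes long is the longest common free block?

130

Ines in UTC: 07:40-11:55, 14:20-14:25 (subtract 2h to convert from UTC+2).
Diego in UTC: 07:00-11:50 (add 1h to convert from UTC-1).
Sofia in UTC: 07:00-12:50, 18:05-20:00 (subtract 2h to convert from UTC+2).
Freya in UTC: 07:00-12:20, 18:55-21:00 (subtract 1h to convert from UTC+1).
Erik in UTC: 07:00-09:50, 16:00-16:50 (add 5h to convert from UTC-5).
Ana in UTC: 07:30-09:50, 10:45-12:55 (add 5h to convert from UTC-5).
Ines ∩ Diego: 07:40-11:50.
Ines ∩ Diego ∩ Sofia: 07:40-11:50.
Ines ∩ Diego ∩ Sofia ∩ Freya: 07:40-11:50.
Ines ∩ Diego ∩ Sofia ∩ Freya ∩ Erik: 07:40-09:50.
Ines ∩ Diego ∩ Sofia ∩ Freya ∩ Erik ∩ Ana: 07:40-09:50.
The longest is 07:40-09:50 at 130 minutes.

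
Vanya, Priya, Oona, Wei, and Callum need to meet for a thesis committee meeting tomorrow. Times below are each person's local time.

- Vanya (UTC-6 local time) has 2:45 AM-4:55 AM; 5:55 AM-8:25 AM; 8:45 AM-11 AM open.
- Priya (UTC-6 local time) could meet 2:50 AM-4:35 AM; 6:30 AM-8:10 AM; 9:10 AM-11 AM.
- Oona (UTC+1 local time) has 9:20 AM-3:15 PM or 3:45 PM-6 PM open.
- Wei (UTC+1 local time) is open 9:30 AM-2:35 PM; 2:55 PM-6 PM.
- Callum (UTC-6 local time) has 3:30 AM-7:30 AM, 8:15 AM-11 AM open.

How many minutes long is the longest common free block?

Vanya in UTC: 08:45-10:55, 11:55-14:25, 14:45-17:00 (add 6h to convert from UTC-6).
Priya in UTC: 08:50-10:35, 12:30-14:10, 15:10-17:00 (add 6h to convert from UTC-6).
Oona in UTC: 08:20-14:15, 14:45-17:00 (subtract 1h to convert from UTC+1).
Wei in UTC: 08:30-13:35, 13:55-17:00 (subtract 1h to convert from UTC+1).
Callum in UTC: 09:30-13:30, 14:15-17:00 (add 6h to convert from UTC-6).
Vanya ∩ Priya: 08:50-10:35, 12:30-14:10, 15:10-17:00.
Vanya ∩ Priya ∩ Oona: 08:50-10:35, 12:30-14:10, 15:10-17:00.
Vanya ∩ Priya ∩ Oona ∩ Wei: 08:50-10:35, 12:30-13:35, 13:55-14:10, 15:10-17:00.
Vanya ∩ Priya ∩ Oona ∩ Wei ∩ Callum: 09:30-10:35, 12:30-13:30, 15:10-17:00.
Those are the intersection windows.
The longest is 15:10-17:00 at 110 minutes.

110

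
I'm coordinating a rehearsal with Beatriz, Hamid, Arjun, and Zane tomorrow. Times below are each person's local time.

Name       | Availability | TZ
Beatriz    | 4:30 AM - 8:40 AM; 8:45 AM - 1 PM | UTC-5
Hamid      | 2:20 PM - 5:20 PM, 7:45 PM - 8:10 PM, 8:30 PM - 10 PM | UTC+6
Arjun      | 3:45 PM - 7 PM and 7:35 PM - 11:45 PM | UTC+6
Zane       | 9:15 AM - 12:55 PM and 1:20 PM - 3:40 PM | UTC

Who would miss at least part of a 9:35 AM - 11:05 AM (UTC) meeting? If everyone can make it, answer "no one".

Arjun

Beatriz in UTC: 09:30-13:40, 13:45-18:00 (add 5h to convert from UTC-5).
Hamid in UTC: 08:20-11:20, 13:45-14:10, 14:30-16:00 (subtract 6h to convert from UTC+6).
Arjun in UTC: 09:45-13:00, 13:35-17:45 (subtract 6h to convert from UTC+6).
Zane in UTC: 09:15-12:55, 13:20-15:40.
Beatriz: free for 09:35-11:05. Hamid: free for 09:35-11:05. Arjun: not fully free for 09:35-11:05. Zane: free for 09:35-11:05.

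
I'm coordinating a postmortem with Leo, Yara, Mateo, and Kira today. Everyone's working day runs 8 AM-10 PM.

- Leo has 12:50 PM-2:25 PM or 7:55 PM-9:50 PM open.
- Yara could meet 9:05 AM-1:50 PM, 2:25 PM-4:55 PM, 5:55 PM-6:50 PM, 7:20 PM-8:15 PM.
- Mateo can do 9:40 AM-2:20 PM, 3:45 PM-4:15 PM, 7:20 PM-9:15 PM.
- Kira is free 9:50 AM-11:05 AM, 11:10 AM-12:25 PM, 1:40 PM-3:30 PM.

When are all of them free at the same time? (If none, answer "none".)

Leo ∩ Yara: 12:50-13:50, 19:55-20:15.
Leo ∩ Yara ∩ Mateo: 12:50-13:50, 19:55-20:15.
Leo ∩ Yara ∩ Mateo ∩ Kira: 13:40-13:50.

13:40-13:50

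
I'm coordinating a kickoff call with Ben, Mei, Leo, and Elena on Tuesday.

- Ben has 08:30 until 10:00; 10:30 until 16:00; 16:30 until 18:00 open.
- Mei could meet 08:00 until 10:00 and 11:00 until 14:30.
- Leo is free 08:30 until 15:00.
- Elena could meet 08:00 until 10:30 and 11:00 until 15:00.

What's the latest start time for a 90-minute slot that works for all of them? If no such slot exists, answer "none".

Ben ∩ Mei: 08:30-10:00, 11:00-14:30.
Ben ∩ Mei ∩ Leo: 08:30-10:00, 11:00-14:30.
Ben ∩ Mei ∩ Leo ∩ Elena: 08:30-10:00, 11:00-14:30.
Those are the intersection windows.
The last common window of at least 90 minutes is 11:00-14:30; a 90-minute meeting can start as late as 13:00 and still end by 14:30.

13:00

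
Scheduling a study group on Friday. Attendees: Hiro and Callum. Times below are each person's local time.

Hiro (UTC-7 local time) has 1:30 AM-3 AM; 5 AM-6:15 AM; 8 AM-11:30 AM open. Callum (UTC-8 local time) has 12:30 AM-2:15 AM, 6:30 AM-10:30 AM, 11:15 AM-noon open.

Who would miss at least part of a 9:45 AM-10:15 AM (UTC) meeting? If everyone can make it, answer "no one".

Hiro

Hiro in UTC: 08:30-10:00, 12:00-13:15, 15:00-18:30 (add 7h to convert from UTC-7).
Callum in UTC: 08:30-10:15, 14:30-18:30, 19:15-20:00 (add 8h to convert from UTC-8).
Hiro: not fully free for 09:45-10:15. Callum: free for 09:45-10:15.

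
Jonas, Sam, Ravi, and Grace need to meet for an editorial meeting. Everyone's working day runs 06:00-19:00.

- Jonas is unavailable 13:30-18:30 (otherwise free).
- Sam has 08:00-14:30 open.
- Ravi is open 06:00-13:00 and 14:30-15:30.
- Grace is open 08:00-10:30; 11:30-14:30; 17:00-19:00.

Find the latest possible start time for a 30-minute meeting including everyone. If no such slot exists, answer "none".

12:30

Jonas free: 06:00-13:30, 18:30-19:00 (invert busy blocks within the working day).
Sam free: 08:00-14:30.
Ravi free: 06:00-13:00, 14:30-15:30.
Grace free: 08:00-10:30, 11:30-14:30, 17:00-19:00.
Jonas ∩ Sam: 08:00-13:30.
Jonas ∩ Sam ∩ Ravi: 08:00-13:00.
Jonas ∩ Sam ∩ Ravi ∩ Grace: 08:00-10:30, 11:30-13:00.
The last common window of at least 30 minutes is 11:30-13:00; a 30-minute meeting can start as late as 12:30 and still end by 13:00.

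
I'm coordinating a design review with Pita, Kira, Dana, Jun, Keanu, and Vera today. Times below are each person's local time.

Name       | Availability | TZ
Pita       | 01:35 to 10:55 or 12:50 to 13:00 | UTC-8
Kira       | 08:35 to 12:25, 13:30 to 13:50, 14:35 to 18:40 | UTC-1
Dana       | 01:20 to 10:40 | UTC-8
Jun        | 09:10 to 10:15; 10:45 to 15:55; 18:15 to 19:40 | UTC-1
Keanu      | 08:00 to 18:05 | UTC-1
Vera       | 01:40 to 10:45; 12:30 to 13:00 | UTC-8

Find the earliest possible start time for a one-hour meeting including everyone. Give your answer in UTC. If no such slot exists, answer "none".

Pita in UTC: 09:35-18:55, 20:50-21:00 (add 8h to convert from UTC-8).
Kira in UTC: 09:35-13:25, 14:30-14:50, 15:35-19:40 (add 1h to convert from UTC-1).
Dana in UTC: 09:20-18:40 (add 8h to convert from UTC-8).
Jun in UTC: 10:10-11:15, 11:45-16:55, 19:15-20:40 (add 1h to convert from UTC-1).
Keanu in UTC: 09:00-19:05 (add 1h to convert from UTC-1).
Vera in UTC: 09:40-18:45, 20:30-21:00 (add 8h to convert from UTC-8).
Pita ∩ Kira: 09:35-13:25, 14:30-14:50, 15:35-18:55.
Pita ∩ Kira ∩ Dana: 09:35-13:25, 14:30-14:50, 15:35-18:40.
Pita ∩ Kira ∩ Dana ∩ Jun: 10:10-11:15, 11:45-13:25, 14:30-14:50, 15:35-16:55.
Pita ∩ Kira ∩ Dana ∩ Jun ∩ Keanu: 10:10-11:15, 11:45-13:25, 14:30-14:50, 15:35-16:55.
Pita ∩ Kira ∩ Dana ∩ Jun ∩ Keanu ∩ Vera: 10:10-11:15, 11:45-13:25, 14:30-14:50, 15:35-16:55.
The first common window of at least 60 minutes is 10:10-11:15, so the earliest start is 10:10.

10:10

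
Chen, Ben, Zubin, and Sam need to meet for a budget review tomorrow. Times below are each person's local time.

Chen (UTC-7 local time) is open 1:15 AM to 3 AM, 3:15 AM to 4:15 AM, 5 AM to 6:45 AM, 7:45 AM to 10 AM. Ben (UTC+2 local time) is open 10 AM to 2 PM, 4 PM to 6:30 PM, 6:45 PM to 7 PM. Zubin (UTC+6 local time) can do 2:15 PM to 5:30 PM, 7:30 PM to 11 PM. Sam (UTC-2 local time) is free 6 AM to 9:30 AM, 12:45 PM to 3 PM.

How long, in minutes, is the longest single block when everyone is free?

Chen in UTC: 08:15-10:00, 10:15-11:15, 12:00-13:45, 14:45-17:00 (add 7h to convert from UTC-7).
Ben in UTC: 08:00-12:00, 14:00-16:30, 16:45-17:00 (subtract 2h to convert from UTC+2).
Zubin in UTC: 08:15-11:30, 13:30-17:00 (subtract 6h to convert from UTC+6).
Sam in UTC: 08:00-11:30, 14:45-17:00 (add 2h to convert from UTC-2).
Chen ∩ Ben: 08:15-10:00, 10:15-11:15, 14:45-16:30, 16:45-17:00.
Chen ∩ Ben ∩ Zubin: 08:15-10:00, 10:15-11:15, 14:45-16:30, 16:45-17:00.
Chen ∩ Ben ∩ Zubin ∩ Sam: 08:15-10:00, 10:15-11:15, 14:45-16:30, 16:45-17:00.
Those are the intersection windows.
The longest is 08:15-10:00 at 105 minutes.

105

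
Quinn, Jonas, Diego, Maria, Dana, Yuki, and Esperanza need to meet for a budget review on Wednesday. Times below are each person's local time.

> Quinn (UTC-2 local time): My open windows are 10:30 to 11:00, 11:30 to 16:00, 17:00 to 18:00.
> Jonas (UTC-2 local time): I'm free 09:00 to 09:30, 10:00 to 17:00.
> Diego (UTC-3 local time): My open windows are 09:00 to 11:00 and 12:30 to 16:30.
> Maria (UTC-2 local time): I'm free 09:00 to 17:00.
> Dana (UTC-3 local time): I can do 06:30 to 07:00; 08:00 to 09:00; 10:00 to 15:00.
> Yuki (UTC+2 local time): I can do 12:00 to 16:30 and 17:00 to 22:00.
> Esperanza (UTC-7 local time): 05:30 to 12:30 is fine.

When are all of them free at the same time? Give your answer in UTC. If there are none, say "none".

13:30-14:00, 15:30-18:00

Quinn in UTC: 12:30-13:00, 13:30-18:00, 19:00-20:00 (add 2h to convert from UTC-2).
Jonas in UTC: 11:00-11:30, 12:00-19:00 (add 2h to convert from UTC-2).
Diego in UTC: 12:00-14:00, 15:30-19:30 (add 3h to convert from UTC-3).
Maria in UTC: 11:00-19:00 (add 2h to convert from UTC-2).
Dana in UTC: 09:30-10:00, 11:00-12:00, 13:00-18:00 (add 3h to convert from UTC-3).
Yuki in UTC: 10:00-14:30, 15:00-20:00 (subtract 2h to convert from UTC+2).
Esperanza in UTC: 12:30-19:30 (add 7h to convert from UTC-7).
Quinn ∩ Jonas: 12:30-13:00, 13:30-18:00.
Quinn ∩ Jonas ∩ Diego: 12:30-13:00, 13:30-14:00, 15:30-18:00.
Quinn ∩ Jonas ∩ Diego ∩ Maria: 12:30-13:00, 13:30-14:00, 15:30-18:00.
Quinn ∩ Jonas ∩ Diego ∩ Maria ∩ Dana: 13:30-14:00, 15:30-18:00.
Quinn ∩ Jonas ∩ Diego ∩ Maria ∩ Dana ∩ Yuki: 13:30-14:00, 15:30-18:00.
Quinn ∩ Jonas ∩ Diego ∩ Maria ∩ Dana ∩ Yuki ∩ Esperanza: 13:30-14:00, 15:30-18:00.
So the common availability across everyone is 13:30-14:00, 15:30-18:00.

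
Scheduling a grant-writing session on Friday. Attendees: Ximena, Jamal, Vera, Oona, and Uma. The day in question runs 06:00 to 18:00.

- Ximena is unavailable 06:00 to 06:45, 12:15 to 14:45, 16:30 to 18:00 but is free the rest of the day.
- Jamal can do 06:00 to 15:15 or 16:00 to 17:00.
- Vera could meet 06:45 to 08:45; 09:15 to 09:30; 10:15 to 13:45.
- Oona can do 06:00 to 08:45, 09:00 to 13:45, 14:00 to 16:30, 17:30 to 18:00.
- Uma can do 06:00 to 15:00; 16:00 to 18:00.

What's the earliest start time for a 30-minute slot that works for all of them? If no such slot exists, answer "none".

06:45

Ximena free: 06:45-12:15, 14:45-16:30 (invert busy blocks within the working day).
Jamal free: 06:00-15:15, 16:00-17:00.
Vera free: 06:45-08:45, 09:15-09:30, 10:15-13:45.
Oona free: 06:00-08:45, 09:00-13:45, 14:00-16:30, 17:30-18:00.
Uma free: 06:00-15:00, 16:00-18:00.
Ximena ∩ Jamal: 06:45-12:15, 14:45-15:15, 16:00-16:30.
Ximena ∩ Jamal ∩ Vera: 06:45-08:45, 09:15-09:30, 10:15-12:15.
Ximena ∩ Jamal ∩ Vera ∩ Oona: 06:45-08:45, 09:15-09:30, 10:15-12:15.
Ximena ∩ Jamal ∩ Vera ∩ Oona ∩ Uma: 06:45-08:45, 09:15-09:30, 10:15-12:15.
The first common window of at least 30 minutes is 06:45-08:45, so the earliest start is 06:45.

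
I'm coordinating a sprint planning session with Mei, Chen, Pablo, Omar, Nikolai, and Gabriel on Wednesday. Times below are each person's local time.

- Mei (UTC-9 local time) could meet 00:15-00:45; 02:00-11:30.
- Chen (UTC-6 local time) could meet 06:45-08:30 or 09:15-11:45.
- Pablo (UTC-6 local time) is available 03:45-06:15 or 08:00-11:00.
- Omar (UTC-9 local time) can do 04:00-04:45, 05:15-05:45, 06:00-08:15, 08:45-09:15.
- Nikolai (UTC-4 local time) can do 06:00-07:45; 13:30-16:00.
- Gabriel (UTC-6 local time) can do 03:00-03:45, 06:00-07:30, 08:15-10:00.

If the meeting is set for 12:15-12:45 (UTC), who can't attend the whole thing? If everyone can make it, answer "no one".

Chen, Nikolai, Omar, Pablo

Mei in UTC: 09:15-09:45, 11:00-20:30 (add 9h to convert from UTC-9).
Chen in UTC: 12:45-14:30, 15:15-17:45 (add 6h to convert from UTC-6).
Pablo in UTC: 09:45-12:15, 14:00-17:00 (add 6h to convert from UTC-6).
Omar in UTC: 13:00-13:45, 14:15-14:45, 15:00-17:15, 17:45-18:15 (add 9h to convert from UTC-9).
Nikolai in UTC: 10:00-11:45, 17:30-20:00 (add 4h to convert from UTC-4).
Gabriel in UTC: 09:00-09:45, 12:00-13:30, 14:15-16:00 (add 6h to convert from UTC-6).
Mei: free for 12:15-12:45. Chen: not fully free for 12:15-12:45. Pablo: not fully free for 12:15-12:45. Omar: not fully free for 12:15-12:45. Nikolai: not fully free for 12:15-12:45. Gabriel: free for 12:15-12:45.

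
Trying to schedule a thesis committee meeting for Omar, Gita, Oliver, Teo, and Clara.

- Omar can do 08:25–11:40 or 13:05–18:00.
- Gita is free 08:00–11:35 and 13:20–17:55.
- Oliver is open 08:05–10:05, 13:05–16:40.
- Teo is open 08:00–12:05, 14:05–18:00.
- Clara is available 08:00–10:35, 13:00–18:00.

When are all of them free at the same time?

08:25-10:05, 14:05-16:40

Omar ∩ Gita: 08:25-11:35, 13:20-17:55.
Omar ∩ Gita ∩ Oliver: 08:25-10:05, 13:20-16:40.
Omar ∩ Gita ∩ Oliver ∩ Teo: 08:25-10:05, 14:05-16:40.
Omar ∩ Gita ∩ Oliver ∩ Teo ∩ Clara: 08:25-10:05, 14:05-16:40.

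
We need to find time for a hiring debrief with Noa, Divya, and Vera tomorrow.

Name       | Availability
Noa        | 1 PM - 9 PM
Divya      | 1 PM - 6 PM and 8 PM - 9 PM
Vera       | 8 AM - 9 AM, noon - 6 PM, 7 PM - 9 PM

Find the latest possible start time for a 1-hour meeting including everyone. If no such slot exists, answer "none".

20:00

Noa ∩ Divya: 13:00-18:00, 20:00-21:00.
Noa ∩ Divya ∩ Vera: 13:00-18:00, 20:00-21:00.
So the common availability across everyone is 13:00-18:00, 20:00-21:00.
The last common window of at least 60 minutes is 20:00-21:00; a 60-minute meeting can start as late as 20:00 and still end by 21:00.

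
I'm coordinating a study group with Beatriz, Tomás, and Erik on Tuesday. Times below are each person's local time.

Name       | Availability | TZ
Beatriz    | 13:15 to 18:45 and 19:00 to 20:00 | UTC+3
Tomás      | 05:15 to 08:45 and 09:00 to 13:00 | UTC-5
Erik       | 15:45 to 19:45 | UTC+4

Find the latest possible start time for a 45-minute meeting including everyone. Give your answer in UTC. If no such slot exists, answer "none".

15:00

Beatriz in UTC: 10:15-15:45, 16:00-17:00 (subtract 3h to convert from UTC+3).
Tomás in UTC: 10:15-13:45, 14:00-18:00 (add 5h to convert from UTC-5).
Erik in UTC: 11:45-15:45 (subtract 4h to convert from UTC+4).
Beatriz ∩ Tomás: 10:15-13:45, 14:00-15:45, 16:00-17:00.
Beatriz ∩ Tomás ∩ Erik: 11:45-13:45, 14:00-15:45.
So the common availability across everyone is 11:45-13:45, 14:00-15:45.
The last common window of at least 45 minutes is 14:00-15:45; a 45-minute meeting can start as late as 15:00 and still end by 15:45.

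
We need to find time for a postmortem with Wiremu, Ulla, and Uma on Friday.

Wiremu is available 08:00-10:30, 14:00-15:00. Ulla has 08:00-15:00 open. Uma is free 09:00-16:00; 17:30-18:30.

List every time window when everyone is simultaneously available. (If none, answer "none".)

09:00-10:30, 14:00-15:00

Wiremu ∩ Ulla: 08:00-10:30, 14:00-15:00.
Wiremu ∩ Ulla ∩ Uma: 09:00-10:30, 14:00-15:00.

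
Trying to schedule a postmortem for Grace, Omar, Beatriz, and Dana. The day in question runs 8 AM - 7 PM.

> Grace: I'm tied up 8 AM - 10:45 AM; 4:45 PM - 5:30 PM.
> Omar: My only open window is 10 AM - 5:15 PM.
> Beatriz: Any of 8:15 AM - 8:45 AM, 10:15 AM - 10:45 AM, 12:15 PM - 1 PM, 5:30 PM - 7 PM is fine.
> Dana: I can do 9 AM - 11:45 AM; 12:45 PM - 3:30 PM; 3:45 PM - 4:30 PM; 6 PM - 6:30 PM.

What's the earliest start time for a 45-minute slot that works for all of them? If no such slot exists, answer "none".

Grace free: 10:45-16:45, 17:30-19:00 (invert busy blocks within the working day).
Omar free: 10:00-17:15.
Beatriz free: 08:15-08:45, 10:15-10:45, 12:15-13:00, 17:30-19:00.
Dana free: 09:00-11:45, 12:45-15:30, 15:45-16:30, 18:00-18:30.
Grace ∩ Omar: 10:45-16:45.
Grace ∩ Omar ∩ Beatriz: 12:15-13:00.
Grace ∩ Omar ∩ Beatriz ∩ Dana: 12:45-13:00.
No common window is at least 45 minutes long.

none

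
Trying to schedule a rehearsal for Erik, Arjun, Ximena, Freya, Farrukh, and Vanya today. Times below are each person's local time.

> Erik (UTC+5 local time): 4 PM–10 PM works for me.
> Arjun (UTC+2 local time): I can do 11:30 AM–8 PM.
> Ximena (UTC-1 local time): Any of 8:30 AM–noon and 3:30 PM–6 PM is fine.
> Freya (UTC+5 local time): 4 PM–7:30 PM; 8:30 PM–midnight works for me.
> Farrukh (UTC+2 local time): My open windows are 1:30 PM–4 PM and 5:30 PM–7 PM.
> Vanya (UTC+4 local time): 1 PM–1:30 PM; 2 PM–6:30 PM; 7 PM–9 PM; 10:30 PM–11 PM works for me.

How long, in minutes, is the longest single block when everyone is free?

90

Erik in UTC: 11:00-17:00 (subtract 5h to convert from UTC+5).
Arjun in UTC: 09:30-18:00 (subtract 2h to convert from UTC+2).
Ximena in UTC: 09:30-13:00, 16:30-19:00 (add 1h to convert from UTC-1).
Freya in UTC: 11:00-14:30, 15:30-19:00 (subtract 5h to convert from UTC+5).
Farrukh in UTC: 11:30-14:00, 15:30-17:00 (subtract 2h to convert from UTC+2).
Vanya in UTC: 09:00-09:30, 10:00-14:30, 15:00-17:00, 18:30-19:00 (subtract 4h to convert from UTC+4).
Erik ∩ Arjun: 11:00-17:00.
Erik ∩ Arjun ∩ Ximena: 11:00-13:00, 16:30-17:00.
Erik ∩ Arjun ∩ Ximena ∩ Freya: 11:00-13:00, 16:30-17:00.
Erik ∩ Arjun ∩ Ximena ∩ Freya ∩ Farrukh: 11:30-13:00, 16:30-17:00.
Erik ∩ Arjun ∩ Ximena ∩ Freya ∩ Farrukh ∩ Vanya: 11:30-13:00, 16:30-17:00.
Those are the intersection windows.
The longest is 11:30-13:00 at 90 minutes.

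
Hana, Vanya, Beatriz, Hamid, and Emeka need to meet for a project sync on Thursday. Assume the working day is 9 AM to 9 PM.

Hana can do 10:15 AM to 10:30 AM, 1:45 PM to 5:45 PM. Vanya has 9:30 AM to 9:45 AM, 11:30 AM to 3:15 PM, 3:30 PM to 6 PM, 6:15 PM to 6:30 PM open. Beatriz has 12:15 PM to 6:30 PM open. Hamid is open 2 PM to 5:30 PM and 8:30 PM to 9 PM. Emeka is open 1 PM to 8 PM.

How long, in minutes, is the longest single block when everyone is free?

120

Hana ∩ Vanya: 13:45-15:15, 15:30-17:45.
Hana ∩ Vanya ∩ Beatriz: 13:45-15:15, 15:30-17:45.
Hana ∩ Vanya ∩ Beatriz ∩ Hamid: 14:00-15:15, 15:30-17:30.
Hana ∩ Vanya ∩ Beatriz ∩ Hamid ∩ Emeka: 14:00-15:15, 15:30-17:30.
The longest is 15:30-17:30 at 120 minutes.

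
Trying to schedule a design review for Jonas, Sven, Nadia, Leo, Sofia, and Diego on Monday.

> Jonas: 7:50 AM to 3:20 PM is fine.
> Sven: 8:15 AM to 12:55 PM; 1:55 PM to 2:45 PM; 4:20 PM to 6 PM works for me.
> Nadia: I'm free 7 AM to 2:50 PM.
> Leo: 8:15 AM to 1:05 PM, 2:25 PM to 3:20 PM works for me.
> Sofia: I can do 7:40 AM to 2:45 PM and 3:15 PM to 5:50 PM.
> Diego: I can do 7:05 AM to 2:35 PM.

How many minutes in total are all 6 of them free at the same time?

Jonas ∩ Sven: 08:15-12:55, 13:55-14:45.
Jonas ∩ Sven ∩ Nadia: 08:15-12:55, 13:55-14:45.
Jonas ∩ Sven ∩ Nadia ∩ Leo: 08:15-12:55, 14:25-14:45.
Jonas ∩ Sven ∩ Nadia ∩ Leo ∩ Sofia: 08:15-12:55, 14:25-14:45.
Jonas ∩ Sven ∩ Nadia ∩ Leo ∩ Sofia ∩ Diego: 08:15-12:55, 14:25-14:35.
Summing the common windows: 280 + 10 = 290 minutes.

290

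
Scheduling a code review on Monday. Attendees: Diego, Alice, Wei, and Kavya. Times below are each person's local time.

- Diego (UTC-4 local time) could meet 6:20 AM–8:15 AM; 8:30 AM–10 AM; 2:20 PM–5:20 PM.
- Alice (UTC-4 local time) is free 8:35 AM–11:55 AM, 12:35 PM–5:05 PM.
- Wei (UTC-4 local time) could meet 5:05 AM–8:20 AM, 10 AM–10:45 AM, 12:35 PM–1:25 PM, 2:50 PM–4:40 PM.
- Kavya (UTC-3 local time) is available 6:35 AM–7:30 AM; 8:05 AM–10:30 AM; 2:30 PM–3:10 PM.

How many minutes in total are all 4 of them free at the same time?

0

Diego in UTC: 10:20-12:15, 12:30-14:00, 18:20-21:20 (add 4h to convert from UTC-4).
Alice in UTC: 12:35-15:55, 16:35-21:05 (add 4h to convert from UTC-4).
Wei in UTC: 09:05-12:20, 14:00-14:45, 16:35-17:25, 18:50-20:40 (add 4h to convert from UTC-4).
Kavya in UTC: 09:35-10:30, 11:05-13:30, 17:30-18:10 (add 3h to convert from UTC-3).
Diego ∩ Alice: 12:35-14:00, 18:20-21:05.
Diego ∩ Alice ∩ Wei: 18:50-20:40.
Diego ∩ Alice ∩ Wei ∩ Kavya: ∅.
There is no time when everyone is free.
There is no common window, so the total is 0 minutes.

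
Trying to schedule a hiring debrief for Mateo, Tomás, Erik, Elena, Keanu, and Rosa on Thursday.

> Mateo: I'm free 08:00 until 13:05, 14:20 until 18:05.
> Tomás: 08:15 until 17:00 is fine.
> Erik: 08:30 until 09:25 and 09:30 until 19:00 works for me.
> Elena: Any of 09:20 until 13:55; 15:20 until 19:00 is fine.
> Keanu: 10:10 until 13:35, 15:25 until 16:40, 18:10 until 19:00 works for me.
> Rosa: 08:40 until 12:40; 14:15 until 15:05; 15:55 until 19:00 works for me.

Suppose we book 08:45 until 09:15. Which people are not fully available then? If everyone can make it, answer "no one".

Elena, Keanu

Mateo: free for 08:45-09:15. Tomás: free for 08:45-09:15. Erik: free for 08:45-09:15. Elena: not fully free for 08:45-09:15. Keanu: not fully free for 08:45-09:15. Rosa: free for 08:45-09:15.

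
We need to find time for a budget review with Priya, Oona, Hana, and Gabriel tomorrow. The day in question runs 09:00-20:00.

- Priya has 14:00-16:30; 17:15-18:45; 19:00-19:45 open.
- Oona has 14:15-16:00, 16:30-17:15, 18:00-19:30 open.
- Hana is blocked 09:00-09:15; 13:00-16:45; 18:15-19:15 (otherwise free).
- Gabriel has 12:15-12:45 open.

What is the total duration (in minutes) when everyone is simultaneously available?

0

Priya free: 14:00-16:30, 17:15-18:45, 19:00-19:45.
Oona free: 14:15-16:00, 16:30-17:15, 18:00-19:30.
Hana free: 09:15-13:00, 16:45-18:15, 19:15-20:00 (invert busy blocks within the working day).
Gabriel free: 12:15-12:45.
Priya ∩ Oona: 14:15-16:00, 18:00-18:45, 19:00-19:30.
Priya ∩ Oona ∩ Hana: 18:00-18:15, 19:15-19:30.
Priya ∩ Oona ∩ Hana ∩ Gabriel: ∅.
There is no time when everyone is free.
There is no common window, so the total is 0 minutes.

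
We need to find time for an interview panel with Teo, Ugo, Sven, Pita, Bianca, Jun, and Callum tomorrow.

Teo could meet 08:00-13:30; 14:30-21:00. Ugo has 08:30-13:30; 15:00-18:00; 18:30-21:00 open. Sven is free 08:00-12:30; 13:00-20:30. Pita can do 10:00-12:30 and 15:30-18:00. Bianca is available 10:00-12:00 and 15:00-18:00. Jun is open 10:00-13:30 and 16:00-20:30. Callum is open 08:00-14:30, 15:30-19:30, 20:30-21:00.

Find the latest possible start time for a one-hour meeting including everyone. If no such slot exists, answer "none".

17:00

Teo ∩ Ugo: 08:30-13:30, 15:00-18:00, 18:30-21:00.
Teo ∩ Ugo ∩ Sven: 08:30-12:30, 13:00-13:30, 15:00-18:00, 18:30-20:30.
Teo ∩ Ugo ∩ Sven ∩ Pita: 10:00-12:30, 15:30-18:00.
Teo ∩ Ugo ∩ Sven ∩ Pita ∩ Bianca: 10:00-12:00, 15:30-18:00.
Teo ∩ Ugo ∩ Sven ∩ Pita ∩ Bianca ∩ Jun: 10:00-12:00, 16:00-18:00.
Teo ∩ Ugo ∩ Sven ∩ Pita ∩ Bianca ∩ Jun ∩ Callum: 10:00-12:00, 16:00-18:00.
The last common window of at least 60 minutes is 16:00-18:00; a 60-minute meeting can start as late as 17:00 and still end by 18:00.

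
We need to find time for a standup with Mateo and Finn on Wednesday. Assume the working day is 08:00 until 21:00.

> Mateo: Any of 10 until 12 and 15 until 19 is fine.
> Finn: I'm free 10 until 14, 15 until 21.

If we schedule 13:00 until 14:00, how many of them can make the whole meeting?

1

Finn can make the full 13:00-14:00 slot — that's 1.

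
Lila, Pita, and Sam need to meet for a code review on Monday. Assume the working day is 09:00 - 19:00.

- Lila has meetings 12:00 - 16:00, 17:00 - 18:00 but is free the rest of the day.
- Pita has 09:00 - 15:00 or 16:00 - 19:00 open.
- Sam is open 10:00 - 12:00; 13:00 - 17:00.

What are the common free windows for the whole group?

Lila free: 09:00-12:00, 16:00-17:00, 18:00-19:00 (invert busy blocks within the working day).
Pita free: 09:00-15:00, 16:00-19:00.
Sam free: 10:00-12:00, 13:00-17:00.
Lila ∩ Pita: 09:00-12:00, 16:00-17:00, 18:00-19:00.
Lila ∩ Pita ∩ Sam: 10:00-12:00, 16:00-17:00.

10:00-12:00, 16:00-17:00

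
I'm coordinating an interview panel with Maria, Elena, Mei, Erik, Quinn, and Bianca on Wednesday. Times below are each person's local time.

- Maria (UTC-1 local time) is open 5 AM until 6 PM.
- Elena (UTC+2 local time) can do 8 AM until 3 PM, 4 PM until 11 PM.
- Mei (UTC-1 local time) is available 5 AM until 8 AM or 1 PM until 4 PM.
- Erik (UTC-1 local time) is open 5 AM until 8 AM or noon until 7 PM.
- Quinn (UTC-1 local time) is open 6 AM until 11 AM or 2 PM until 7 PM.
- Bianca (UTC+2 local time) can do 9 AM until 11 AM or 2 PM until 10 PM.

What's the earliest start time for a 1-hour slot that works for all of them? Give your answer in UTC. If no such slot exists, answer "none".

07:00

Maria in UTC: 06:00-19:00 (add 1h to convert from UTC-1).
Elena in UTC: 06:00-13:00, 14:00-21:00 (subtract 2h to convert from UTC+2).
Mei in UTC: 06:00-09:00, 14:00-17:00 (add 1h to convert from UTC-1).
Erik in UTC: 06:00-09:00, 13:00-20:00 (add 1h to convert from UTC-1).
Quinn in UTC: 07:00-12:00, 15:00-20:00 (add 1h to convert from UTC-1).
Bianca in UTC: 07:00-09:00, 12:00-20:00 (subtract 2h to convert from UTC+2).
Maria ∩ Elena: 06:00-13:00, 14:00-19:00.
Maria ∩ Elena ∩ Mei: 06:00-09:00, 14:00-17:00.
Maria ∩ Elena ∩ Mei ∩ Erik: 06:00-09:00, 14:00-17:00.
Maria ∩ Elena ∩ Mei ∩ Erik ∩ Quinn: 07:00-09:00, 15:00-17:00.
Maria ∩ Elena ∩ Mei ∩ Erik ∩ Quinn ∩ Bianca: 07:00-09:00, 15:00-17:00.
So the common availability across everyone is 07:00-09:00, 15:00-17:00.
The first common window of at least 60 minutes is 07:00-09:00, so the earliest start is 07:00.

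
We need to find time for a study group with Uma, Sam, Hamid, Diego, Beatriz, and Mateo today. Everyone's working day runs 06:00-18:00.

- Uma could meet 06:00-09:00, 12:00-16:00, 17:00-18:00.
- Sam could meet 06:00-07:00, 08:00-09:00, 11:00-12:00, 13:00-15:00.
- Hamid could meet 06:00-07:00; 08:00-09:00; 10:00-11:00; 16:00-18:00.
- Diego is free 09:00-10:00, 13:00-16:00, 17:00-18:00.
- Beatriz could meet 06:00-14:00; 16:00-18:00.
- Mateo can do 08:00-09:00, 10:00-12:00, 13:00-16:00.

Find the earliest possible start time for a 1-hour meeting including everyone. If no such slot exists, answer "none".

none

Uma ∩ Sam: 06:00-07:00, 08:00-09:00, 13:00-15:00.
Uma ∩ Sam ∩ Hamid: 06:00-07:00, 08:00-09:00.
Uma ∩ Sam ∩ Hamid ∩ Diego: ∅.
Uma ∩ Sam ∩ Hamid ∩ Diego ∩ Beatriz: ∅.
Uma ∩ Sam ∩ Hamid ∩ Diego ∩ Beatriz ∩ Mateo: ∅.
There is no time when everyone is free.
No common window is at least 60 minutes long.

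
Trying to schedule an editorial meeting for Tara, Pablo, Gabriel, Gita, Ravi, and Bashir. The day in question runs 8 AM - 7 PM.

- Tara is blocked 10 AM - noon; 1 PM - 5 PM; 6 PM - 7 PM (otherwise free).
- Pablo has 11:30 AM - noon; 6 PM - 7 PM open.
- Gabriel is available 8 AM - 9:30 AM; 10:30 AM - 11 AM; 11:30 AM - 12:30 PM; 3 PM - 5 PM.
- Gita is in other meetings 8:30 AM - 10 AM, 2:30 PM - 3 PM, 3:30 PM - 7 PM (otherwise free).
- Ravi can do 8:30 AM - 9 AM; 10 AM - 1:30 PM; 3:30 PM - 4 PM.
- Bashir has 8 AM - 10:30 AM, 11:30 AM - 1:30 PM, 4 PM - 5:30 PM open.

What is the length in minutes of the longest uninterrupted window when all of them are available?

0

Tara free: 08:00-10:00, 12:00-13:00, 17:00-18:00 (invert busy blocks within the working day).
Pablo free: 11:30-12:00, 18:00-19:00.
Gabriel free: 08:00-09:30, 10:30-11:00, 11:30-12:30, 15:00-17:00.
Gita free: 08:00-08:30, 10:00-14:30, 15:00-15:30 (invert busy blocks within the working day).
Ravi free: 08:30-09:00, 10:00-13:30, 15:30-16:00.
Bashir free: 08:00-10:30, 11:30-13:30, 16:00-17:30.
Tara ∩ Pablo: ∅.
Tara ∩ Pablo ∩ Gabriel: ∅.
Tara ∩ Pablo ∩ Gabriel ∩ Gita: ∅.
Tara ∩ Pablo ∩ Gabriel ∩ Gita ∩ Ravi: ∅.
Tara ∩ Pablo ∩ Gabriel ∩ Gita ∩ Ravi ∩ Bashir: ∅.
There is no time when everyone is free.
No common window exists, so the longest block is 0 minutes.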